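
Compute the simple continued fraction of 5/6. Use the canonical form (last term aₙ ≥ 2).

5 = 0·6 + 5
6 = 1·5 + 1
5 = 5·1 + 0  (stop)
So 5/6 = [0; 1, 5].

[0; 1, 5]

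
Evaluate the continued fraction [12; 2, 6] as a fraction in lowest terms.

162/13

Using pₖ = aₖpₖ₋₁ + pₖ₋₂ and qₖ = aₖqₖ₋₁ + qₖ₋₂:
  k=0: a=12, p=12, q=1
  k=1: a=2, p=25, q=2
  k=2: a=6, p=162, q=13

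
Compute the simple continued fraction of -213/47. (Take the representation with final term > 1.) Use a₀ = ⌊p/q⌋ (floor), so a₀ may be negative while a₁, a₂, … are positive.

[-5; 2, 7, 3]

-213 = -5*47 + 22
47 = 2*22 + 3
22 = 7*3 + 1
3 = 3*1 + 0  (stop)
So -213/47 = [-5; 2, 7, 3].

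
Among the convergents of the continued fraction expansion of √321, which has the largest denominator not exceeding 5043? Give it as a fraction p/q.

√321 = [17; 1, 10, 1, 34, …] (period length 4).
Convergents:
  p_0/q_0 = 17/1
  p_1/q_1 = 18/1
  p_2/q_2 = 197/11
  p_3/q_3 = 215/12
  p_4/q_4 = 7507/419
  p_5/q_5 = 7722/431
  p_6/q_6 = 84727/4729
  p_7/q_7 = 92449/5160
q_6 = 4729 ≤ 5043 < 5160 = q_7, so the answer is 84727/4729.

84727/4729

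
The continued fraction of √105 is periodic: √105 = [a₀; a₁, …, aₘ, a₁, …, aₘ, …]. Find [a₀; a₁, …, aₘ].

a₀ = ⌊√105⌋ = 10.
With m₀=0, d₀=1 and mₖ₊₁ = dₖaₖ − mₖ, dₖ₊₁ = (n − mₖ₊₁²)/dₖ, aₖ₊₁ = ⌊(a₀+mₖ₊₁)/dₖ₊₁⌋:
  k=1: m=10, d=5, a=4
  k=2: m=10, d=1, a=20
d=1 and a=2a₀=20 at k=2, so the next step gives (m, d) = (10, 5) again — its k=1 value — and the period has length 2.

[10; 4, 20]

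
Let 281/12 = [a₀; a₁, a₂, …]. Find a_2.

281 = 23·12 + 5   →  a_0 = 23
12 = 2·5 + 2   →  a_1 = 2
5 = 2·2 + 1   →  a_2 = 2

2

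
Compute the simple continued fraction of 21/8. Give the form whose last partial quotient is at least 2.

21 = 2·8 + 5
8 = 1·5 + 3
5 = 1·3 + 2
3 = 1·2 + 1
2 = 2·1 + 0  (stop)
So 21/8 = [2; 1, 1, 1, 2].

[2; 1, 1, 1, 2]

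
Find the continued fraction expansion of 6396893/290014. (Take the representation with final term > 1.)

6396893 = 22×290014 + 16585
290014 = 17×16585 + 8069
16585 = 2×8069 + 447
8069 = 18×447 + 23
447 = 19×23 + 10
23 = 2×10 + 3
10 = 3×3 + 1
3 = 3×1 + 0  (stop)
So 6396893/290014 = [22; 17, 2, 18, 19, 2, 3, 3].

[22; 17, 2, 18, 19, 2, 3, 3]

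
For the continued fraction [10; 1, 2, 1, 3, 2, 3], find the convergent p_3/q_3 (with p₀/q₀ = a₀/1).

43/4

Using pₖ = aₖpₖ₋₁ + pₖ₋₂, qₖ = aₖqₖ₋₁ + qₖ₋₂ (with p₋₁=1, p₋₂=0, q₋₁=0, q₋₂=1):
  k=0: a=10, p=10, q=1
  k=1: a=1, p=11, q=1
  k=2: a=2, p=32, q=3
  k=3: a=1, p=43, q=4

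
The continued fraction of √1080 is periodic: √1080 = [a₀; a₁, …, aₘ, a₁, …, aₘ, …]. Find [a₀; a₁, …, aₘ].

a₀ = ⌊√1080⌋ = 32.
With m₀=0, d₀=1 and mₖ₊₁ = dₖaₖ − mₖ, dₖ₊₁ = (n − mₖ₊₁²)/dₖ, aₖ₊₁ = ⌊(a₀+mₖ₊₁)/dₖ₊₁⌋:
  k=1: m=32, d=56, a=1
  k=2: m=24, d=9, a=6
  k=3: m=30, d=20, a=3
  k=4: m=30, d=9, a=6
  k=5: m=24, d=56, a=1
  k=6: m=32, d=1, a=64
d=1 and a=2a₀=64 at k=6, so the next step gives (m, d) = (32, 56) again — its k=1 value — and the period has length 6.

[32; 1, 6, 3, 6, 1, 64]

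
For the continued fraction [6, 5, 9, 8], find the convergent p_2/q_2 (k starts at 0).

Using pₖ = aₖpₖ₋₁ + pₖ₋₂, qₖ = aₖqₖ₋₁ + qₖ₋₂ (with p₋₁=1, p₋₂=0, q₋₁=0, q₋₂=1):
  k=0: a=6, p=6, q=1
  k=1: a=5, p=31, q=5
  k=2: a=9, p=285, q=46

285/46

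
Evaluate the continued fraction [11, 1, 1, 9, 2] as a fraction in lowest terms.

461/40

Fold from the inside: start with 2/1.
  9 + 1/2 = 19/2
  1 + 2/19 = 21/19
  1 + 19/21 = 40/21
  11 + 21/40 = 461/40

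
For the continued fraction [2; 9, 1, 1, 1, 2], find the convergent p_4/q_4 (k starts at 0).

61/29

Using pₖ = aₖpₖ₋₁ + pₖ₋₂, qₖ = aₖqₖ₋₁ + qₖ₋₂ (with p₋₁=1, p₋₂=0, q₋₁=0, q₋₂=1):
  k=0: a=2, p=2, q=1
  k=1: a=9, p=19, q=9
  k=2: a=1, p=21, q=10
  k=3: a=1, p=40, q=19
  k=4: a=1, p=61, q=29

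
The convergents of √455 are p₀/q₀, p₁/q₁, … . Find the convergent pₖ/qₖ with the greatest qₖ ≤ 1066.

√455 = [21; 3, 42, …] (period length 2).
Convergents:
  p_0/q_0 = 21/1
  p_1/q_1 = 64/3
  p_2/q_2 = 2709/127
  p_3/q_3 = 8191/384
  p_4/q_4 = 346731/16255
q_3 = 384 ≤ 1066 < 16255 = q_4, so the answer is 8191/384.

8191/384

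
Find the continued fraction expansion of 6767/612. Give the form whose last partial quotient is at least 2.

[11; 17, 2, 17]

6767 = 11*612 + 35
612 = 17*35 + 17
35 = 2*17 + 1
17 = 17*1 + 0  (stop)
So 6767/612 = [11; 17, 2, 17].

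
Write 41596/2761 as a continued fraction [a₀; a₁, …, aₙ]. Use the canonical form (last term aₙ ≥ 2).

[15; 15, 3, 1, 14, 3]

41596 = 15×2761 + 181
2761 = 15×181 + 46
181 = 3×46 + 43
46 = 1×43 + 3
43 = 14×3 + 1
3 = 3×1 + 0  (stop)
So 41596/2761 = [15; 15, 3, 1, 14, 3].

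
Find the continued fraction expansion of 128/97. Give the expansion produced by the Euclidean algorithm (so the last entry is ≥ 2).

[1; 3, 7, 1, 3]

128 = 1·97 + 31
97 = 3·31 + 4
31 = 7·4 + 3
4 = 1·3 + 1
3 = 3·1 + 0  (stop)
So 128/97 = [1; 3, 7, 1, 3].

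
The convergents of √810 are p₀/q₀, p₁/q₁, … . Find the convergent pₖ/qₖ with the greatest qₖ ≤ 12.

313/11

√810 = [28; 2, 5, 1, 4, 1, 5, 2, 56, …] (period length 8).
Convergents:
  p_0/q_0 = 28/1
  p_1/q_1 = 57/2
  p_2/q_2 = 313/11
  p_3/q_3 = 370/13
q_2 = 11 ≤ 12 < 13 = q_3, so the answer is 313/11.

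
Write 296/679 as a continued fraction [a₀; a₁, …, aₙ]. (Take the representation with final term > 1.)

296 = 0·679 + 296
679 = 2·296 + 87
296 = 3·87 + 35
87 = 2·35 + 17
35 = 2·17 + 1
17 = 17·1 + 0  (stop)
So 296/679 = [0; 2, 3, 2, 2, 17].

[0; 2, 3, 2, 2, 17]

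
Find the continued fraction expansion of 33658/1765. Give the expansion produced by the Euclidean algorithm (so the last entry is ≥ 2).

33658 = 19×1765 + 123
1765 = 14×123 + 43
123 = 2×43 + 37
43 = 1×37 + 6
37 = 6×6 + 1
6 = 6×1 + 0  (stop)
So 33658/1765 = [19; 14, 2, 1, 6, 6].

[19; 14, 2, 1, 6, 6]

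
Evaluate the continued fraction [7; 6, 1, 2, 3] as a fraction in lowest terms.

Fold from the inside: start with 3/1.
  2 + 1/3 = 7/3
  1 + 3/7 = 10/7
  6 + 7/10 = 67/10
  7 + 10/67 = 479/67

479/67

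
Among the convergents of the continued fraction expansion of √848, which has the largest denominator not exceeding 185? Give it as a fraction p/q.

√848 = [29; 8, 3, 3, 3, 8, 58, …] (period length 6).
Convergents:
  p_0/q_0 = 29/1
  p_1/q_1 = 233/8
  p_2/q_2 = 728/25
  p_3/q_3 = 2417/83
  p_4/q_4 = 7979/274
q_3 = 83 ≤ 185 < 274 = q_4, so the answer is 2417/83.

2417/83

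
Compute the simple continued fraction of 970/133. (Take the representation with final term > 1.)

[7; 3, 2, 2, 3, 2]

970 = 7*133 + 39
133 = 3*39 + 16
39 = 2*16 + 7
16 = 2*7 + 2
7 = 3*2 + 1
2 = 2*1 + 0  (stop)
So 970/133 = [7; 3, 2, 2, 3, 2].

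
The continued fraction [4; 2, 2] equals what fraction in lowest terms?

22/5

Fold from the inside: start with 2/1.
  2 + 1/2 = 5/2
  4 + 2/5 = 22/5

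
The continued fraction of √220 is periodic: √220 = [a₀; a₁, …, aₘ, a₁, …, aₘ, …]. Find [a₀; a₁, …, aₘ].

a₀ = ⌊√220⌋ = 14.
With m₀=0, d₀=1 and mₖ₊₁ = dₖaₖ − mₖ, dₖ₊₁ = (n − mₖ₊₁²)/dₖ, aₖ₊₁ = ⌊(a₀+mₖ₊₁)/dₖ₊₁⌋:
  k=1: m=14, d=24, a=1
  k=2: m=10, d=5, a=4
  k=3: m=10, d=24, a=1
  k=4: m=14, d=1, a=28
d=1 and a=2a₀=28 at k=4, so the next step gives (m, d) = (14, 24) again — its k=1 value — and the period has length 4.

[14; 1, 4, 1, 28]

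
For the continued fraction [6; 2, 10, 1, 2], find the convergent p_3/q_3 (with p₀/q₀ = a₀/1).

149/23

Using pₖ = aₖpₖ₋₁ + pₖ₋₂, qₖ = aₖqₖ₋₁ + qₖ₋₂ (with p₋₁=1, p₋₂=0, q₋₁=0, q₋₂=1):
  k=0: a=6, p=6, q=1
  k=1: a=2, p=13, q=2
  k=2: a=10, p=136, q=21
  k=3: a=1, p=149, q=23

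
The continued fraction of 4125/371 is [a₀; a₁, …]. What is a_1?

8

4125 = 11·371 + 44   →  a_0 = 11
371 = 8·44 + 19   →  a_1 = 8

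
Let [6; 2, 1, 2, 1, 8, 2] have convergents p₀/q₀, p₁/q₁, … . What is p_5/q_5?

611/96

Using pₖ = aₖpₖ₋₁ + pₖ₋₂, qₖ = aₖqₖ₋₁ + qₖ₋₂ (with p₋₁=1, p₋₂=0, q₋₁=0, q₋₂=1):
  k=0: a=6, p=6, q=1
  k=1: a=2, p=13, q=2
  k=2: a=1, p=19, q=3
  k=3: a=2, p=51, q=8
  k=4: a=1, p=70, q=11
  k=5: a=8, p=611, q=96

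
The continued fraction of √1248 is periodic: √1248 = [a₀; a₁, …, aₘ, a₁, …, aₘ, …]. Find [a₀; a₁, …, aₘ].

[35; 3, 17, 3, 70]

a₀ = ⌊√1248⌋ = 35.
With m₀=0, d₀=1 and mₖ₊₁ = dₖaₖ − mₖ, dₖ₊₁ = (n − mₖ₊₁²)/dₖ, aₖ₊₁ = ⌊(a₀+mₖ₊₁)/dₖ₊₁⌋:
  k=1: m=35, d=23, a=3
  k=2: m=34, d=4, a=17
  k=3: m=34, d=23, a=3
  k=4: m=35, d=1, a=70
d=1 and a=2a₀=70 at k=4, so the next step gives (m, d) = (35, 23) again — its k=1 value — and the period has length 4.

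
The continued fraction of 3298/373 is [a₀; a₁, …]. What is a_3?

3

3298 = 8·373 + 314   →  a_0 = 8
373 = 1·314 + 59   →  a_1 = 1
314 = 5·59 + 19   →  a_2 = 5
59 = 3·19 + 2   →  a_3 = 3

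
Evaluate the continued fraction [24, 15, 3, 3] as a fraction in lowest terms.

Using pₖ = aₖpₖ₋₁ + pₖ₋₂ and qₖ = aₖqₖ₋₁ + qₖ₋₂:
  k=0: a=24, p=24, q=1
  k=1: a=15, p=361, q=15
  k=2: a=3, p=1107, q=46
  k=3: a=3, p=3682, q=153

3682/153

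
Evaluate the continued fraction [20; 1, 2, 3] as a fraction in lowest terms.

Fold from the inside: start with 3/1.
  2 + 1/3 = 7/3
  1 + 3/7 = 10/7
  20 + 7/10 = 207/10

207/10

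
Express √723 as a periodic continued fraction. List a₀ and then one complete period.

[26; 1, 7, 1, 52]

a₀ = ⌊√723⌋ = 26.
With m₀=0, d₀=1 and mₖ₊₁ = dₖaₖ − mₖ, dₖ₊₁ = (n − mₖ₊₁²)/dₖ, aₖ₊₁ = ⌊(a₀+mₖ₊₁)/dₖ₊₁⌋:
  k=1: m=26, d=47, a=1
  k=2: m=21, d=6, a=7
  k=3: m=21, d=47, a=1
  k=4: m=26, d=1, a=52
d=1 and a=2a₀=52 at k=4, so the next step gives (m, d) = (26, 47) again — its k=1 value — and the period has length 4.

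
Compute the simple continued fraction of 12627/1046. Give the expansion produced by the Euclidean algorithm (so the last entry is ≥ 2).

[12; 13, 1, 17, 1, 3]

12627 = 12×1046 + 75
1046 = 13×75 + 71
75 = 1×71 + 4
71 = 17×4 + 3
4 = 1×3 + 1
3 = 3×1 + 0  (stop)
So 12627/1046 = [12; 13, 1, 17, 1, 3].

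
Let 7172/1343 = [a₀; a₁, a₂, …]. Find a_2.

1

7172 = 5·1343 + 457   →  a_0 = 5
1343 = 2·457 + 429   →  a_1 = 2
457 = 1·429 + 28   →  a_2 = 1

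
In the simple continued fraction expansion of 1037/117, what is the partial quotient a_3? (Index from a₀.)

1037 = 8·117 + 101   →  a_0 = 8
117 = 1·101 + 16   →  a_1 = 1
101 = 6·16 + 5   →  a_2 = 6
16 = 3·5 + 1   →  a_3 = 3

3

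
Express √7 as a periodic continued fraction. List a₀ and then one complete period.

a₀ = ⌊√7⌋ = 2.
With m₀=0, d₀=1 and mₖ₊₁ = dₖaₖ − mₖ, dₖ₊₁ = (n − mₖ₊₁²)/dₖ, aₖ₊₁ = ⌊(a₀+mₖ₊₁)/dₖ₊₁⌋:
  k=1: m=2, d=3, a=1
  k=2: m=1, d=2, a=1
  k=3: m=1, d=3, a=1
  k=4: m=2, d=1, a=4
d=1 and a=2a₀=4 at k=4, so the next step gives (m, d) = (2, 3) again — its k=1 value — and the period has length 4.

[2; 1, 1, 1, 4]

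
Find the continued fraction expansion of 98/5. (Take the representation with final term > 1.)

[19; 1, 1, 2]

98 = 19*5 + 3
5 = 1*3 + 2
3 = 1*2 + 1
2 = 2*1 + 0  (stop)
So 98/5 = [19; 1, 1, 2].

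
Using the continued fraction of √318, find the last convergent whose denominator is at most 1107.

√318 = [17; 1, 4, 1, 34, …] (period length 4).
Convergents:
  p_0/q_0 = 17/1
  p_1/q_1 = 18/1
  p_2/q_2 = 89/5
  p_3/q_3 = 107/6
  p_4/q_4 = 3727/209
  p_5/q_5 = 3834/215
  p_6/q_6 = 19063/1069
  p_7/q_7 = 22897/1284
q_6 = 1069 ≤ 1107 < 1284 = q_7, so the answer is 19063/1069.

19063/1069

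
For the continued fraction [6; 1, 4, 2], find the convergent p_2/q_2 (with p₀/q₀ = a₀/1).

34/5

Using pₖ = aₖpₖ₋₁ + pₖ₋₂, qₖ = aₖqₖ₋₁ + qₖ₋₂ (with p₋₁=1, p₋₂=0, q₋₁=0, q₋₂=1):
  k=0: a=6, p=6, q=1
  k=1: a=1, p=7, q=1
  k=2: a=4, p=34, q=5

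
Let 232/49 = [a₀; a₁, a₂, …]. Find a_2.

232 = 4·49 + 36   →  a_0 = 4
49 = 1·36 + 13   →  a_1 = 1
36 = 2·13 + 10   →  a_2 = 2

2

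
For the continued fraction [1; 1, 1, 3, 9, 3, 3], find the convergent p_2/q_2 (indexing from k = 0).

Using pₖ = aₖpₖ₋₁ + pₖ₋₂, qₖ = aₖqₖ₋₁ + qₖ₋₂ (with p₋₁=1, p₋₂=0, q₋₁=0, q₋₂=1):
  k=0: a=1, p=1, q=1
  k=1: a=1, p=2, q=1
  k=2: a=1, p=3, q=2

3/2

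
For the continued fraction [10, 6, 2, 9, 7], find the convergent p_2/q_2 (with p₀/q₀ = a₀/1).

Using pₖ = aₖpₖ₋₁ + pₖ₋₂, qₖ = aₖqₖ₋₁ + qₖ₋₂ (with p₋₁=1, p₋₂=0, q₋₁=0, q₋₂=1):
  k=0: a=10, p=10, q=1
  k=1: a=6, p=61, q=6
  k=2: a=2, p=132, q=13

132/13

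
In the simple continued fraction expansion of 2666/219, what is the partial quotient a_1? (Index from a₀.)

2666 = 12·219 + 38   →  a_0 = 12
219 = 5·38 + 29   →  a_1 = 5

5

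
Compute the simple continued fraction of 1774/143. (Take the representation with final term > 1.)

[12; 2, 2, 6, 1, 3]

1774 = 12·143 + 58
143 = 2·58 + 27
58 = 2·27 + 4
27 = 6·4 + 3
4 = 1·3 + 1
3 = 3·1 + 0  (stop)
So 1774/143 = [12; 2, 2, 6, 1, 3].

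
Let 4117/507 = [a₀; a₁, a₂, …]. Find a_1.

8

4117 = 8·507 + 61   →  a_0 = 8
507 = 8·61 + 19   →  a_1 = 8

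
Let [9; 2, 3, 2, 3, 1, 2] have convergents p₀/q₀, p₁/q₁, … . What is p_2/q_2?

Using pₖ = aₖpₖ₋₁ + pₖ₋₂, qₖ = aₖqₖ₋₁ + qₖ₋₂ (with p₋₁=1, p₋₂=0, q₋₁=0, q₋₂=1):
  k=0: a=9, p=9, q=1
  k=1: a=2, p=19, q=2
  k=2: a=3, p=66, q=7

66/7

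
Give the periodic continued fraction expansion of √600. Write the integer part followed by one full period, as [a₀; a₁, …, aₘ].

[24; 2, 48]

a₀ = ⌊√600⌋ = 24.
With m₀=0, d₀=1 and mₖ₊₁ = dₖaₖ − mₖ, dₖ₊₁ = (n − mₖ₊₁²)/dₖ, aₖ₊₁ = ⌊(a₀+mₖ₊₁)/dₖ₊₁⌋:
  k=1: m=24, d=24, a=2
  k=2: m=24, d=1, a=48
d=1 and a=2a₀=48 at k=2, so the next step gives (m, d) = (24, 24) again — its k=1 value — and the period has length 2.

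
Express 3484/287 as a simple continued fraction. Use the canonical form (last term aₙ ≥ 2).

3484 = 12×287 + 40
287 = 7×40 + 7
40 = 5×7 + 5
7 = 1×5 + 2
5 = 2×2 + 1
2 = 2×1 + 0  (stop)
So 3484/287 = [12; 7, 5, 1, 2, 2].

[12; 7, 5, 1, 2, 2]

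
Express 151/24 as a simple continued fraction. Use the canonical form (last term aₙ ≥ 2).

[6; 3, 2, 3]

151 = 6×24 + 7
24 = 3×7 + 3
7 = 2×3 + 1
3 = 3×1 + 0  (stop)
So 151/24 = [6; 3, 2, 3].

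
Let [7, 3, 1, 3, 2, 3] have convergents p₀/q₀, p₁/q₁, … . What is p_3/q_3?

Using pₖ = aₖpₖ₋₁ + pₖ₋₂, qₖ = aₖqₖ₋₁ + qₖ₋₂ (with p₋₁=1, p₋₂=0, q₋₁=0, q₋₂=1):
  k=0: a=7, p=7, q=1
  k=1: a=3, p=22, q=3
  k=2: a=1, p=29, q=4
  k=3: a=3, p=109, q=15

109/15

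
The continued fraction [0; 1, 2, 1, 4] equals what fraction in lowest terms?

14/19

Fold from the inside: start with 4/1.
  1 + 1/4 = 5/4
  2 + 4/5 = 14/5
  1 + 5/14 = 19/14
  0 + 14/19 = 14/19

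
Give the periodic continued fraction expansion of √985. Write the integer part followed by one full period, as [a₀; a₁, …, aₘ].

a₀ = ⌊√985⌋ = 31.
With m₀=0, d₀=1 and mₖ₊₁ = dₖaₖ − mₖ, dₖ₊₁ = (n − mₖ₊₁²)/dₖ, aₖ₊₁ = ⌊(a₀+mₖ₊₁)/dₖ₊₁⌋:
  k=1: m=31, d=24, a=2
  k=2: m=17, d=29, a=1
  k=3: m=12, d=29, a=1
  k=4: m=17, d=24, a=2
  k=5: m=31, d=1, a=62
d=1 and a=2a₀=62 at k=5, so the next step gives (m, d) = (31, 24) again — its k=1 value — and the period has length 5.

[31; 2, 1, 1, 2, 62]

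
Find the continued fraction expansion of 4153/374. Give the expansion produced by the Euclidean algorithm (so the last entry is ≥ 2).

4153 = 11*374 + 39
374 = 9*39 + 23
39 = 1*23 + 16
23 = 1*16 + 7
16 = 2*7 + 2
7 = 3*2 + 1
2 = 2*1 + 0  (stop)
So 4153/374 = [11; 9, 1, 1, 2, 3, 2].

[11; 9, 1, 1, 2, 3, 2]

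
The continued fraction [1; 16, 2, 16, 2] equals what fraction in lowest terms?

1189/1121

Using pₖ = aₖpₖ₋₁ + pₖ₋₂ and qₖ = aₖqₖ₋₁ + qₖ₋₂:
  k=0: a=1, p=1, q=1
  k=1: a=16, p=17, q=16
  k=2: a=2, p=35, q=33
  k=3: a=16, p=577, q=544
  k=4: a=2, p=1189, q=1121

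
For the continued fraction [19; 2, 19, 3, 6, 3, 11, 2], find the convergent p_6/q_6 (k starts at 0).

Using pₖ = aₖpₖ₋₁ + pₖ₋₂, qₖ = aₖqₖ₋₁ + qₖ₋₂ (with p₋₁=1, p₋₂=0, q₋₁=0, q₋₂=1):
  k=0: a=19, p=19, q=1
  k=1: a=2, p=39, q=2
  k=2: a=19, p=760, q=39
  k=3: a=3, p=2319, q=119
  k=4: a=6, p=14674, q=753
  k=5: a=3, p=46341, q=2378
  k=6: a=11, p=524425, q=26911

524425/26911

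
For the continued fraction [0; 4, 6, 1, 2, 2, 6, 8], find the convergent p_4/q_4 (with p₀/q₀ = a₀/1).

Using pₖ = aₖpₖ₋₁ + pₖ₋₂, qₖ = aₖqₖ₋₁ + qₖ₋₂ (with p₋₁=1, p₋₂=0, q₋₁=0, q₋₂=1):
  k=0: a=0, p=0, q=1
  k=1: a=4, p=1, q=4
  k=2: a=6, p=6, q=25
  k=3: a=1, p=7, q=29
  k=4: a=2, p=20, q=83

20/83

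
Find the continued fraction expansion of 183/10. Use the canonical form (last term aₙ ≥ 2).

183 = 18×10 + 3
10 = 3×3 + 1
3 = 3×1 + 0  (stop)
So 183/10 = [18; 3, 3].

[18; 3, 3]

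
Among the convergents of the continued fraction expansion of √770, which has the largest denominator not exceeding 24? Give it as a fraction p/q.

111/4

√770 = [27; 1, 2, 1, 54, …] (period length 4).
Convergents:
  p_0/q_0 = 27/1
  p_1/q_1 = 28/1
  p_2/q_2 = 83/3
  p_3/q_3 = 111/4
  p_4/q_4 = 6077/219
q_3 = 4 ≤ 24 < 219 = q_4, so the answer is 111/4.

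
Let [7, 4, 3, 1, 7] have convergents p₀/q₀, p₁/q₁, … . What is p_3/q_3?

Using pₖ = aₖpₖ₋₁ + pₖ₋₂, qₖ = aₖqₖ₋₁ + qₖ₋₂ (with p₋₁=1, p₋₂=0, q₋₁=0, q₋₂=1):
  k=0: a=7, p=7, q=1
  k=1: a=4, p=29, q=4
  k=2: a=3, p=94, q=13
  k=3: a=1, p=123, q=17

123/17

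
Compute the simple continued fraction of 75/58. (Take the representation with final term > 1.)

[1; 3, 2, 2, 3]

75 = 1*58 + 17
58 = 3*17 + 7
17 = 2*7 + 3
7 = 2*3 + 1
3 = 3*1 + 0  (stop)
So 75/58 = [1; 3, 2, 2, 3].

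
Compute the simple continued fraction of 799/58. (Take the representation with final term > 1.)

799 = 13·58 + 45
58 = 1·45 + 13
45 = 3·13 + 6
13 = 2·6 + 1
6 = 6·1 + 0  (stop)
So 799/58 = [13; 1, 3, 2, 6].

[13; 1, 3, 2, 6]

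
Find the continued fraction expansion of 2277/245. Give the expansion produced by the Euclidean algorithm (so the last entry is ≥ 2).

[9; 3, 2, 2, 14]

2277 = 9×245 + 72
245 = 3×72 + 29
72 = 2×29 + 14
29 = 2×14 + 1
14 = 14×1 + 0  (stop)
So 2277/245 = [9; 3, 2, 2, 14].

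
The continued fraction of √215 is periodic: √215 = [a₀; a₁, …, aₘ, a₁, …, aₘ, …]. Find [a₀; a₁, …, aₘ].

a₀ = ⌊√215⌋ = 14.
With m₀=0, d₀=1 and mₖ₊₁ = dₖaₖ − mₖ, dₖ₊₁ = (n − mₖ₊₁²)/dₖ, aₖ₊₁ = ⌊(a₀+mₖ₊₁)/dₖ₊₁⌋:
  k=1: m=14, d=19, a=1
  k=2: m=5, d=10, a=1
  k=3: m=5, d=19, a=1
  k=4: m=14, d=1, a=28
d=1 and a=2a₀=28 at k=4, so the next step gives (m, d) = (14, 19) again — its k=1 value — and the period has length 4.

[14; 1, 1, 1, 28]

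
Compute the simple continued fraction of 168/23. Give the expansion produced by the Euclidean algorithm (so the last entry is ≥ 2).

168 = 7×23 + 7
23 = 3×7 + 2
7 = 3×2 + 1
2 = 2×1 + 0  (stop)
So 168/23 = [7; 3, 3, 2].

[7; 3, 3, 2]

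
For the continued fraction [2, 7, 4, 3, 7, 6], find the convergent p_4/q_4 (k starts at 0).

1469/687

Using pₖ = aₖpₖ₋₁ + pₖ₋₂, qₖ = aₖqₖ₋₁ + qₖ₋₂ (with p₋₁=1, p₋₂=0, q₋₁=0, q₋₂=1):
  k=0: a=2, p=2, q=1
  k=1: a=7, p=15, q=7
  k=2: a=4, p=62, q=29
  k=3: a=3, p=201, q=94
  k=4: a=7, p=1469, q=687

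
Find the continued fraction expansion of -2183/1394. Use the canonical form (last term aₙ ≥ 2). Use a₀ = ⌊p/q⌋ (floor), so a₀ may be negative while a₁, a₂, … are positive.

[-2; 2, 3, 3, 2, 8, 3]

-2183 = -2*1394 + 605
1394 = 2*605 + 184
605 = 3*184 + 53
184 = 3*53 + 25
53 = 2*25 + 3
25 = 8*3 + 1
3 = 3*1 + 0  (stop)
So -2183/1394 = [-2; 2, 3, 3, 2, 8, 3].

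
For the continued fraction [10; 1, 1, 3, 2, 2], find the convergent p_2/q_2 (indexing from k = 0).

21/2

Using pₖ = aₖpₖ₋₁ + pₖ₋₂, qₖ = aₖqₖ₋₁ + qₖ₋₂ (with p₋₁=1, p₋₂=0, q₋₁=0, q₋₂=1):
  k=0: a=10, p=10, q=1
  k=1: a=1, p=11, q=1
  k=2: a=1, p=21, q=2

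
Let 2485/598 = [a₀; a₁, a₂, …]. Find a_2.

2485 = 4·598 + 93   →  a_0 = 4
598 = 6·93 + 40   →  a_1 = 6
93 = 2·40 + 13   →  a_2 = 2

2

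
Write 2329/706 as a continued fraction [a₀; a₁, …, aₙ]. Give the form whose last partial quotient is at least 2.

2329 = 3×706 + 211
706 = 3×211 + 73
211 = 2×73 + 65
73 = 1×65 + 8
65 = 8×8 + 1
8 = 8×1 + 0  (stop)
So 2329/706 = [3; 3, 2, 1, 8, 8].

[3; 3, 2, 1, 8, 8]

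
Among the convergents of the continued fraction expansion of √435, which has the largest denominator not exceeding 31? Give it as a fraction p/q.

146/7

√435 = [20; 1, 5, 1, 40, …] (period length 4).
Convergents:
  p_0/q_0 = 20/1
  p_1/q_1 = 21/1
  p_2/q_2 = 125/6
  p_3/q_3 = 146/7
  p_4/q_4 = 5965/286
q_3 = 7 ≤ 31 < 286 = q_4, so the answer is 146/7.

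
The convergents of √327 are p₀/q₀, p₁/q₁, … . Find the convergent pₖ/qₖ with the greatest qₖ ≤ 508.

√327 = [18; 12, 36, …] (period length 2).
Convergents:
  p_0/q_0 = 18/1
  p_1/q_1 = 217/12
  p_2/q_2 = 7830/433
  p_3/q_3 = 94177/5208
q_2 = 433 ≤ 508 < 5208 = q_3, so the answer is 7830/433.

7830/433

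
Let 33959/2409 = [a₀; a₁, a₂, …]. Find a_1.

33959 = 14·2409 + 233   →  a_0 = 14
2409 = 10·233 + 79   →  a_1 = 10

10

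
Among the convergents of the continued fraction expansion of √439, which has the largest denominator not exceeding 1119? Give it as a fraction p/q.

√439 = [20; 1, 19, 1, 40, …] (period length 4).
Convergents:
  p_0/q_0 = 20/1
  p_1/q_1 = 21/1
  p_2/q_2 = 419/20
  p_3/q_3 = 440/21
  p_4/q_4 = 18019/860
  p_5/q_5 = 18459/881
  p_6/q_6 = 368740/17599
q_5 = 881 ≤ 1119 < 17599 = q_6, so the answer is 18459/881.

18459/881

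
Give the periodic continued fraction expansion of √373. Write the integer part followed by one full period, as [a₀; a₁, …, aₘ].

[19; 3, 5, 5, 3, 38]

a₀ = ⌊√373⌋ = 19.
With m₀=0, d₀=1 and mₖ₊₁ = dₖaₖ − mₖ, dₖ₊₁ = (n − mₖ₊₁²)/dₖ, aₖ₊₁ = ⌊(a₀+mₖ₊₁)/dₖ₊₁⌋:
  k=1: m=19, d=12, a=3
  k=2: m=17, d=7, a=5
  k=3: m=18, d=7, a=5
  k=4: m=17, d=12, a=3
  k=5: m=19, d=1, a=38
d=1 and a=2a₀=38 at k=5, so the next step gives (m, d) = (19, 12) again — its k=1 value — and the period has length 5.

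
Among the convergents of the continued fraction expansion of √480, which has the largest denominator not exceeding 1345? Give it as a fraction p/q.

10582/483

√480 = [21; 1, 9, 1, 42, …] (period length 4).
Convergents:
  p_0/q_0 = 21/1
  p_1/q_1 = 22/1
  p_2/q_2 = 219/10
  p_3/q_3 = 241/11
  p_4/q_4 = 10341/472
  p_5/q_5 = 10582/483
  p_6/q_6 = 105579/4819
q_5 = 483 ≤ 1345 < 4819 = q_6, so the answer is 10582/483.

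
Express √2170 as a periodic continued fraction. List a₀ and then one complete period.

a₀ = ⌊√2170⌋ = 46.
With m₀=0, d₀=1 and mₖ₊₁ = dₖaₖ − mₖ, dₖ₊₁ = (n − mₖ₊₁²)/dₖ, aₖ₊₁ = ⌊(a₀+mₖ₊₁)/dₖ₊₁⌋:
  k=1: m=46, d=54, a=1
  k=2: m=8, d=39, a=1
  k=3: m=31, d=31, a=2
  k=4: m=31, d=39, a=1
  k=5: m=8, d=54, a=1
  k=6: m=46, d=1, a=92
d=1 and a=2a₀=92 at k=6, so the next step gives (m, d) = (46, 54) again — its k=1 value — and the period has length 6.

[46; 1, 1, 2, 1, 1, 92]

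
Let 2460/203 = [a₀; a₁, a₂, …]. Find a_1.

8

2460 = 12·203 + 24   →  a_0 = 12
203 = 8·24 + 11   →  a_1 = 8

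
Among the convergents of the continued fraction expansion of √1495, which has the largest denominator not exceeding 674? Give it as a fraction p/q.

√1495 = [38; 1, 1, 1, 76, …] (period length 4).
Convergents:
  p_0/q_0 = 38/1
  p_1/q_1 = 39/1
  p_2/q_2 = 77/2
  p_3/q_3 = 116/3
  p_4/q_4 = 8893/230
  p_5/q_5 = 9009/233
  p_6/q_6 = 17902/463
  p_7/q_7 = 26911/696
q_6 = 463 ≤ 674 < 696 = q_7, so the answer is 17902/463.

17902/463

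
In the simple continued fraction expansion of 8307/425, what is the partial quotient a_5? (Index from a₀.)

8307 = 19·425 + 232   →  a_0 = 19
425 = 1·232 + 193   →  a_1 = 1
232 = 1·193 + 39   →  a_2 = 1
193 = 4·39 + 37   →  a_3 = 4
39 = 1·37 + 2   →  a_4 = 1
37 = 18·2 + 1   →  a_5 = 18

18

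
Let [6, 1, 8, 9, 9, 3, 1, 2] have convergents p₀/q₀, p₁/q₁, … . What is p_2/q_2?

Using pₖ = aₖpₖ₋₁ + pₖ₋₂, qₖ = aₖqₖ₋₁ + qₖ₋₂ (with p₋₁=1, p₋₂=0, q₋₁=0, q₋₂=1):
  k=0: a=6, p=6, q=1
  k=1: a=1, p=7, q=1
  k=2: a=8, p=62, q=9

62/9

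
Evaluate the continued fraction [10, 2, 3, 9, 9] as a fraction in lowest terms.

Using pₖ = aₖpₖ₋₁ + pₖ₋₂ and qₖ = aₖqₖ₋₁ + qₖ₋₂:
  k=0: a=10, p=10, q=1
  k=1: a=2, p=21, q=2
  k=2: a=3, p=73, q=7
  k=3: a=9, p=678, q=65
  k=4: a=9, p=6175, q=592

6175/592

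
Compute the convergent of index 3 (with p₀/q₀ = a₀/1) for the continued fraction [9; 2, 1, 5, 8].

159/17

Using pₖ = aₖpₖ₋₁ + pₖ₋₂, qₖ = aₖqₖ₋₁ + qₖ₋₂ (with p₋₁=1, p₋₂=0, q₋₁=0, q₋₂=1):
  k=0: a=9, p=9, q=1
  k=1: a=2, p=19, q=2
  k=2: a=1, p=28, q=3
  k=3: a=5, p=159, q=17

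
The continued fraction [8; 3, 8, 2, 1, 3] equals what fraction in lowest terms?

2388/287

Using pₖ = aₖpₖ₋₁ + pₖ₋₂ and qₖ = aₖqₖ₋₁ + qₖ₋₂:
  k=0: a=8, p=8, q=1
  k=1: a=3, p=25, q=3
  k=2: a=8, p=208, q=25
  k=3: a=2, p=441, q=53
  k=4: a=1, p=649, q=78
  k=5: a=3, p=2388, q=287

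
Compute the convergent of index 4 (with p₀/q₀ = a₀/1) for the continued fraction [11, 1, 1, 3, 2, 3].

185/16

Using pₖ = aₖpₖ₋₁ + pₖ₋₂, qₖ = aₖqₖ₋₁ + qₖ₋₂ (with p₋₁=1, p₋₂=0, q₋₁=0, q₋₂=1):
  k=0: a=11, p=11, q=1
  k=1: a=1, p=12, q=1
  k=2: a=1, p=23, q=2
  k=3: a=3, p=81, q=7
  k=4: a=2, p=185, q=16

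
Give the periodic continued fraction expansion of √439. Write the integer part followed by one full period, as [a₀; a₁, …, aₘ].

[20; 1, 19, 1, 40]

a₀ = ⌊√439⌋ = 20.
With m₀=0, d₀=1 and mₖ₊₁ = dₖaₖ − mₖ, dₖ₊₁ = (n − mₖ₊₁²)/dₖ, aₖ₊₁ = ⌊(a₀+mₖ₊₁)/dₖ₊₁⌋:
  k=1: m=20, d=39, a=1
  k=2: m=19, d=2, a=19
  k=3: m=19, d=39, a=1
  k=4: m=20, d=1, a=40
d=1 and a=2a₀=40 at k=4, so the next step gives (m, d) = (20, 39) again — its k=1 value — and the period has length 4.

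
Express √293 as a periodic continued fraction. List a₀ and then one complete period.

[17; 8, 1, 1, 8, 34]

a₀ = ⌊√293⌋ = 17.
With m₀=0, d₀=1 and mₖ₊₁ = dₖaₖ − mₖ, dₖ₊₁ = (n − mₖ₊₁²)/dₖ, aₖ₊₁ = ⌊(a₀+mₖ₊₁)/dₖ₊₁⌋:
  k=1: m=17, d=4, a=8
  k=2: m=15, d=17, a=1
  k=3: m=2, d=17, a=1
  k=4: m=15, d=4, a=8
  k=5: m=17, d=1, a=34
d=1 and a=2a₀=34 at k=5, so the next step gives (m, d) = (17, 4) again — its k=1 value — and the period has length 5.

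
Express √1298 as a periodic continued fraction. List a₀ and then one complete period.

a₀ = ⌊√1298⌋ = 36.

[36; 36, 72]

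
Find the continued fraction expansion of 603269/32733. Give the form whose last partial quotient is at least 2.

603269 = 18×32733 + 14075
32733 = 2×14075 + 4583
14075 = 3×4583 + 326
4583 = 14×326 + 19
326 = 17×19 + 3
19 = 6×3 + 1
3 = 3×1 + 0  (stop)
So 603269/32733 = [18; 2, 3, 14, 17, 6, 3].

[18; 2, 3, 14, 17, 6, 3]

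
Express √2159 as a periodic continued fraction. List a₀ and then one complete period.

[46; 2, 6, 1, 1, 1, 6, 2, 92]

a₀ = ⌊√2159⌋ = 46.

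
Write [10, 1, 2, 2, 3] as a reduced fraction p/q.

Fold from the inside: start with 3/1.
  2 + 1/3 = 7/3
  2 + 3/7 = 17/7
  1 + 7/17 = 24/17
  10 + 17/24 = 257/24

257/24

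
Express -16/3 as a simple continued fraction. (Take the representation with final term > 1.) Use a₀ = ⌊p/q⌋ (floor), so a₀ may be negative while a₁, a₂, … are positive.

[-6; 1, 2]

-16 = -6·3 + 2
3 = 1·2 + 1
2 = 2·1 + 0  (stop)
So -16/3 = [-6; 1, 2].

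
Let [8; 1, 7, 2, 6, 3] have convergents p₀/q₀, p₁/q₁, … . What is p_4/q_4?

977/110

Using pₖ = aₖpₖ₋₁ + pₖ₋₂, qₖ = aₖqₖ₋₁ + qₖ₋₂ (with p₋₁=1, p₋₂=0, q₋₁=0, q₋₂=1):
  k=0: a=8, p=8, q=1
  k=1: a=1, p=9, q=1
  k=2: a=7, p=71, q=8
  k=3: a=2, p=151, q=17
  k=4: a=6, p=977, q=110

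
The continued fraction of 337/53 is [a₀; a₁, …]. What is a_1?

2

337 = 6·53 + 19   →  a_0 = 6
53 = 2·19 + 15   →  a_1 = 2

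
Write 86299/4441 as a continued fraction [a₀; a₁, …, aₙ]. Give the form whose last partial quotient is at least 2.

[19; 2, 3, 5, 7, 3, 5]

86299 = 19·4441 + 1920
4441 = 2·1920 + 601
1920 = 3·601 + 117
601 = 5·117 + 16
117 = 7·16 + 5
16 = 3·5 + 1
5 = 5·1 + 0  (stop)
So 86299/4441 = [19; 2, 3, 5, 7, 3, 5].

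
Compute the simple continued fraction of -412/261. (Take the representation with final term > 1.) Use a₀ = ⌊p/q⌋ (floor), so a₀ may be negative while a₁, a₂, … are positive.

-412 = -2×261 + 110
261 = 2×110 + 41
110 = 2×41 + 28
41 = 1×28 + 13
28 = 2×13 + 2
13 = 6×2 + 1
2 = 2×1 + 0  (stop)
So -412/261 = [-2; 2, 2, 1, 2, 6, 2].

[-2; 2, 2, 1, 2, 6, 2]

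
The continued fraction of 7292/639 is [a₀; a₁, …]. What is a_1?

7292 = 11·639 + 263   →  a_0 = 11
639 = 2·263 + 113   →  a_1 = 2

2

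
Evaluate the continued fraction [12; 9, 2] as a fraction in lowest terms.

230/19

Using pₖ = aₖpₖ₋₁ + pₖ₋₂ and qₖ = aₖqₖ₋₁ + qₖ₋₂:
  k=0: a=12, p=12, q=1
  k=1: a=9, p=109, q=9
  k=2: a=2, p=230, q=19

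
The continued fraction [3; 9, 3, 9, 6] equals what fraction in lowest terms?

Fold from the inside: start with 6/1.
  9 + 1/6 = 55/6
  3 + 6/55 = 171/55
  9 + 55/171 = 1594/171
  3 + 171/1594 = 4953/1594

4953/1594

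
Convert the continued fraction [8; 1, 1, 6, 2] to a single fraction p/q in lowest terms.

239/28

Fold from the inside: start with 2/1.
  6 + 1/2 = 13/2
  1 + 2/13 = 15/13
  1 + 13/15 = 28/15
  8 + 15/28 = 239/28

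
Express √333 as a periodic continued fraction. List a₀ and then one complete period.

[18; 4, 36]

a₀ = ⌊√333⌋ = 18.
With m₀=0, d₀=1 and mₖ₊₁ = dₖaₖ − mₖ, dₖ₊₁ = (n − mₖ₊₁²)/dₖ, aₖ₊₁ = ⌊(a₀+mₖ₊₁)/dₖ₊₁⌋:
  k=1: m=18, d=9, a=4
  k=2: m=18, d=1, a=36
d=1 and a=2a₀=36 at k=2, so the next step gives (m, d) = (18, 9) again — its k=1 value — and the period has length 2.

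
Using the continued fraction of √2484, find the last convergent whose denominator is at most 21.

299/6

√2484 = [49; 1, 5, 4, 5, 1, 98, …] (period length 6).
Convergents:
  p_0/q_0 = 49/1
  p_1/q_1 = 50/1
  p_2/q_2 = 299/6
  p_3/q_3 = 1246/25
q_2 = 6 ≤ 21 < 25 = q_3, so the answer is 299/6.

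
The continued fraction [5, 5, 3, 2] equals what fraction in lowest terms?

Fold from the inside: start with 2/1.
  3 + 1/2 = 7/2
  5 + 2/7 = 37/7
  5 + 7/37 = 192/37

192/37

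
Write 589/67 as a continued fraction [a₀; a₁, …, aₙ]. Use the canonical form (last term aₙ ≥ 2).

589 = 8·67 + 53
67 = 1·53 + 14
53 = 3·14 + 11
14 = 1·11 + 3
11 = 3·3 + 2
3 = 1·2 + 1
2 = 2·1 + 0  (stop)
So 589/67 = [8; 1, 3, 1, 3, 1, 2].

[8; 1, 3, 1, 3, 1, 2]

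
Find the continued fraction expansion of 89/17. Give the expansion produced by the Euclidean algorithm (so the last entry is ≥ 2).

[5; 4, 4]

89 = 5·17 + 4
17 = 4·4 + 1
4 = 4·1 + 0  (stop)
So 89/17 = [5; 4, 4].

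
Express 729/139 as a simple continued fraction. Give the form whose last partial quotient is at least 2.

729 = 5*139 + 34
139 = 4*34 + 3
34 = 11*3 + 1
3 = 3*1 + 0  (stop)
So 729/139 = [5; 4, 11, 3].

[5; 4, 11, 3]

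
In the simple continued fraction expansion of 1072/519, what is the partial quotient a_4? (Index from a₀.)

3

1072 = 2·519 + 34   →  a_0 = 2
519 = 15·34 + 9   →  a_1 = 15
34 = 3·9 + 7   →  a_2 = 3
9 = 1·7 + 2   →  a_3 = 1
7 = 3·2 + 1   →  a_4 = 3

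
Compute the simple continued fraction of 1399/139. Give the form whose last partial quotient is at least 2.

1399 = 10·139 + 9
139 = 15·9 + 4
9 = 2·4 + 1
4 = 4·1 + 0  (stop)
So 1399/139 = [10; 15, 2, 4].

[10; 15, 2, 4]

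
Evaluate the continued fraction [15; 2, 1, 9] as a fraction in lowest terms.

445/29

Using pₖ = aₖpₖ₋₁ + pₖ₋₂ and qₖ = aₖqₖ₋₁ + qₖ₋₂:
  k=0: a=15, p=15, q=1
  k=1: a=2, p=31, q=2
  k=2: a=1, p=46, q=3
  k=3: a=9, p=445, q=29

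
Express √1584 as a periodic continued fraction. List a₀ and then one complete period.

a₀ = ⌊√1584⌋ = 39.
With m₀=0, d₀=1 and mₖ₊₁ = dₖaₖ − mₖ, dₖ₊₁ = (n − mₖ₊₁²)/dₖ, aₖ₊₁ = ⌊(a₀+mₖ₊₁)/dₖ₊₁⌋:
  k=1: m=39, d=63, a=1
  k=2: m=24, d=16, a=3
  k=3: m=24, d=63, a=1
  k=4: m=39, d=1, a=78
d=1 and a=2a₀=78 at k=4, so the next step gives (m, d) = (39, 63) again — its k=1 value — and the period has length 4.

[39; 1, 3, 1, 78]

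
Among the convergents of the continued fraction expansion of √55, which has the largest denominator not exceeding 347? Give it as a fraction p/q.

1283/173

√55 = [7; 2, 2, 2, 14, …] (period length 4).
Convergents:
  p_0/q_0 = 7/1
  p_1/q_1 = 15/2
  p_2/q_2 = 37/5
  p_3/q_3 = 89/12
  p_4/q_4 = 1283/173
  p_5/q_5 = 2655/358
q_4 = 173 ≤ 347 < 358 = q_5, so the answer is 1283/173.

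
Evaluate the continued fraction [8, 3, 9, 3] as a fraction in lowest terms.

Using pₖ = aₖpₖ₋₁ + pₖ₋₂ and qₖ = aₖqₖ₋₁ + qₖ₋₂:
  k=0: a=8, p=8, q=1
  k=1: a=3, p=25, q=3
  k=2: a=9, p=233, q=28
  k=3: a=3, p=724, q=87

724/87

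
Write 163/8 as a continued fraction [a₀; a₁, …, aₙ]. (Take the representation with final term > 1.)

[20; 2, 1, 2]

163 = 20×8 + 3
8 = 2×3 + 2
3 = 1×2 + 1
2 = 2×1 + 0  (stop)
So 163/8 = [20; 2, 1, 2].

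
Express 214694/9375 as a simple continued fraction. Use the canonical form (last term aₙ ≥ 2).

[22; 1, 9, 14, 3, 10, 2]

214694 = 22*9375 + 8444
9375 = 1*8444 + 931
8444 = 9*931 + 65
931 = 14*65 + 21
65 = 3*21 + 2
21 = 10*2 + 1
2 = 2*1 + 0  (stop)
So 214694/9375 = [22; 1, 9, 14, 3, 10, 2].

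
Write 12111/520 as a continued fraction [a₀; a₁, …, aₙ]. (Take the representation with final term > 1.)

[23; 3, 2, 3, 1, 16]

12111 = 23*520 + 151
520 = 3*151 + 67
151 = 2*67 + 17
67 = 3*17 + 16
17 = 1*16 + 1
16 = 16*1 + 0  (stop)
So 12111/520 = [23; 3, 2, 3, 1, 16].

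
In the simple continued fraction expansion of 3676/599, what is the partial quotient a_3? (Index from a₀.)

3

3676 = 6·599 + 82   →  a_0 = 6
599 = 7·82 + 25   →  a_1 = 7
82 = 3·25 + 7   →  a_2 = 3
25 = 3·7 + 4   →  a_3 = 3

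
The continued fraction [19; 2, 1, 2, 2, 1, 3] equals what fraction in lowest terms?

Fold from the inside: start with 3/1.
  1 + 1/3 = 4/3
  2 + 3/4 = 11/4
  2 + 4/11 = 26/11
  1 + 11/26 = 37/26
  2 + 26/37 = 100/37
  19 + 37/100 = 1937/100

1937/100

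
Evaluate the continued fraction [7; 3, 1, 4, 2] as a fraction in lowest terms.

305/42

Fold from the inside: start with 2/1.
  4 + 1/2 = 9/2
  1 + 2/9 = 11/9
  3 + 9/11 = 42/11
  7 + 11/42 = 305/42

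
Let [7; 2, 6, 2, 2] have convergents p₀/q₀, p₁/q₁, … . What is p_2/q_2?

Using pₖ = aₖpₖ₋₁ + pₖ₋₂, qₖ = aₖqₖ₋₁ + qₖ₋₂ (with p₋₁=1, p₋₂=0, q₋₁=0, q₋₂=1):
  k=0: a=7, p=7, q=1
  k=1: a=2, p=15, q=2
  k=2: a=6, p=97, q=13

97/13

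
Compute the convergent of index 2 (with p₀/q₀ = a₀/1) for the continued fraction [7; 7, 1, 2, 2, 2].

57/8

Using pₖ = aₖpₖ₋₁ + pₖ₋₂, qₖ = aₖqₖ₋₁ + qₖ₋₂ (with p₋₁=1, p₋₂=0, q₋₁=0, q₋₂=1):
  k=0: a=7, p=7, q=1
  k=1: a=7, p=50, q=7
  k=2: a=1, p=57, q=8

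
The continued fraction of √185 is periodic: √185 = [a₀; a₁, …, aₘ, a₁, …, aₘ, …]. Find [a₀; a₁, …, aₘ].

a₀ = ⌊√185⌋ = 13.
With m₀=0, d₀=1 and mₖ₊₁ = dₖaₖ − mₖ, dₖ₊₁ = (n − mₖ₊₁²)/dₖ, aₖ₊₁ = ⌊(a₀+mₖ₊₁)/dₖ₊₁⌋:
  k=1: m=13, d=16, a=1
  k=2: m=3, d=11, a=1
  k=3: m=8, d=11, a=1
  k=4: m=3, d=16, a=1
  k=5: m=13, d=1, a=26
d=1 and a=2a₀=26 at k=5, so the next step gives (m, d) = (13, 16) again — its k=1 value — and the period has length 5.

[13; 1, 1, 1, 1, 26]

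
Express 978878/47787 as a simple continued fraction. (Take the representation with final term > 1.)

[20; 2, 15, 3, 5, 7, 13]

978878 = 20·47787 + 23138
47787 = 2·23138 + 1511
23138 = 15·1511 + 473
1511 = 3·473 + 92
473 = 5·92 + 13
92 = 7·13 + 1
13 = 13·1 + 0  (stop)
So 978878/47787 = [20; 2, 15, 3, 5, 7, 13].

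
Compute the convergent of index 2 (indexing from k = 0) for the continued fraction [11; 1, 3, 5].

47/4

Using pₖ = aₖpₖ₋₁ + pₖ₋₂, qₖ = aₖqₖ₋₁ + qₖ₋₂ (with p₋₁=1, p₋₂=0, q₋₁=0, q₋₂=1):
  k=0: a=11, p=11, q=1
  k=1: a=1, p=12, q=1
  k=2: a=3, p=47, q=4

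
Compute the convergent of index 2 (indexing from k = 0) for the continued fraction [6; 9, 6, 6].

336/55

Using pₖ = aₖpₖ₋₁ + pₖ₋₂, qₖ = aₖqₖ₋₁ + qₖ₋₂ (with p₋₁=1, p₋₂=0, q₋₁=0, q₋₂=1):
  k=0: a=6, p=6, q=1
  k=1: a=9, p=55, q=9
  k=2: a=6, p=336, q=55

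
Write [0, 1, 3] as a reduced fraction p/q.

3/4

Fold from the inside: start with 3/1.
  1 + 1/3 = 4/3
  0 + 3/4 = 3/4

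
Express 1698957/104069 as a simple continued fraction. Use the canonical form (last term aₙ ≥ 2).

1698957 = 16*104069 + 33853
104069 = 3*33853 + 2510
33853 = 13*2510 + 1223
2510 = 2*1223 + 64
1223 = 19*64 + 7
64 = 9*7 + 1
7 = 7*1 + 0  (stop)
So 1698957/104069 = [16; 3, 13, 2, 19, 9, 7].

[16; 3, 13, 2, 19, 9, 7]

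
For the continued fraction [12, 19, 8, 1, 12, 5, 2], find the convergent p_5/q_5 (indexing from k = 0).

135673/11257

Using pₖ = aₖpₖ₋₁ + pₖ₋₂, qₖ = aₖqₖ₋₁ + qₖ₋₂ (with p₋₁=1, p₋₂=0, q₋₁=0, q₋₂=1):
  k=0: a=12, p=12, q=1
  k=1: a=19, p=229, q=19
  k=2: a=8, p=1844, q=153
  k=3: a=1, p=2073, q=172
  k=4: a=12, p=26720, q=2217
  k=5: a=5, p=135673, q=11257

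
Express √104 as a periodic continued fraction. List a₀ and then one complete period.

[10; 5, 20]

a₀ = ⌊√104⌋ = 10.
With m₀=0, d₀=1 and mₖ₊₁ = dₖaₖ − mₖ, dₖ₊₁ = (n − mₖ₊₁²)/dₖ, aₖ₊₁ = ⌊(a₀+mₖ₊₁)/dₖ₊₁⌋:
  k=1: m=10, d=4, a=5
  k=2: m=10, d=1, a=20
d=1 and a=2a₀=20 at k=2, so the next step gives (m, d) = (10, 4) again — its k=1 value — and the period has length 2.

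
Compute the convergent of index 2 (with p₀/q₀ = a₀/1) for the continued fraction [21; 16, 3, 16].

Using pₖ = aₖpₖ₋₁ + pₖ₋₂, qₖ = aₖqₖ₋₁ + qₖ₋₂ (with p₋₁=1, p₋₂=0, q₋₁=0, q₋₂=1):
  k=0: a=21, p=21, q=1
  k=1: a=16, p=337, q=16
  k=2: a=3, p=1032, q=49

1032/49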